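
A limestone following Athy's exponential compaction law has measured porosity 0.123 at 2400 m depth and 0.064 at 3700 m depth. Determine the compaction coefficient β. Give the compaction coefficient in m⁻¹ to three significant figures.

0.000503 m⁻¹

Working in km (1 km = 1000 m; β in km⁻¹ = β in m⁻¹ × 1000):
Athy: φ(z) = φ₀ e^(−βz) ⇒ φ₁/φ₂ = e^{β(z₂−z₁)} ⇒ β = ln(φ₁/φ₂)/(z₂−z₁)
β = ln(0.123/0.064) / (3.7 − 2.4) = ln(1.922) / 1.3 = 0.6533 / 1.3 = 0.5025 km⁻¹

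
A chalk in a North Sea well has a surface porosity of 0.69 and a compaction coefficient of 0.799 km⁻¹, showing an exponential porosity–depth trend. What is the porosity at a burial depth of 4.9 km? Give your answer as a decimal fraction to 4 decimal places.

n = n₀·exp(−k·Z) = 0.69 × exp(−0.799 × 4.9) = 0.69 × exp(−3.915)
  = 0.69 × 0.0199 = 0.0138

0.0138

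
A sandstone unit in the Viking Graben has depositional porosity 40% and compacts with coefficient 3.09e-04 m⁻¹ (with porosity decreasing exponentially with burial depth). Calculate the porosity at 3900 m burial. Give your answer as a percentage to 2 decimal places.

Working in km (1 km = 1000 m; k in km⁻¹ = k in m⁻¹ × 1000):
n = n₀·exp(−k·Z) = 0.4 × exp(−0.309 × 3.9) = 0.4 × exp(−1.205)
  = 0.4 × 0.2997 = 0.1199

11.99%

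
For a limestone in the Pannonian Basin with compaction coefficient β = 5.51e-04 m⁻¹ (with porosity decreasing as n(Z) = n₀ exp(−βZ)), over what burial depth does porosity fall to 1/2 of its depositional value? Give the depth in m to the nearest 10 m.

Working in km (1 km = 1000 m; β in km⁻¹ = β in m⁻¹ × 1000):
n/n₀ = 1/2 ⇒ exp(−β·Z) = 1/2 ⇒ Z = ln(2) / β
Z = 0.6931 / 0.551 = 1.258 km

1260 m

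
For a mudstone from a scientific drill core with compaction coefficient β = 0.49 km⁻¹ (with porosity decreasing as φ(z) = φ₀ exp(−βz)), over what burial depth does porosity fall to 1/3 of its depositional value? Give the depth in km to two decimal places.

φ/φ₀ = 1/3 ⇒ exp(−β·z) = 1/3 ⇒ z = ln(3) / β
z = 1.0986 / 0.49 = 2.242 km

2.24 km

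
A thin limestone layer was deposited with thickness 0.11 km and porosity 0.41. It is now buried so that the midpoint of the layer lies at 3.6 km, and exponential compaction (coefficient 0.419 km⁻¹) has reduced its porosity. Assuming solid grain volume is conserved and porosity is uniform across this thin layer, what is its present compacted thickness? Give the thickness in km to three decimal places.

0.071 km

Porosity at 3.6 km: φ = 0.41·exp(−0.419×3.6) = 0.0907
Solid-volume conservation: h(1−φ) = h₀(1−φ₀) ⇒ h = h₀·(1−φ₀)/(1−φ)
h = 0.11 × (1 − 0.41)/(1 − 0.0907) = 0.11 × 0.6489 = 0.0714 km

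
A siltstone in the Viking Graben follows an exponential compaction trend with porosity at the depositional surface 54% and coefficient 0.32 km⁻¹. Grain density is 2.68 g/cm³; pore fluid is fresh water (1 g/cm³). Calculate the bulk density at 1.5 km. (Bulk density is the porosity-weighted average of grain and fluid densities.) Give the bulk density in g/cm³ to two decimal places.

2.12 g/cm³

Porosity at depth: phi = 0.54·exp(−0.32×1.5) = 0.54×0.6188 = 0.3341
Bulk density: ρ_b = (1−phi)ρ_g + phi·ρ_f = 0.6659×2.68 + 0.3341×1
       = 1.784 + 0.334 = 2.119 g/cm³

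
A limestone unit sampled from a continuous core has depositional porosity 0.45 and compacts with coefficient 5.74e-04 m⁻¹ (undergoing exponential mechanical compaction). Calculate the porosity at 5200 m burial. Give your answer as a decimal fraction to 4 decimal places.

0.0227

Working in km (1 km = 1000 m; c in km⁻¹ = c in m⁻¹ × 1000):
phi = phi₀·exp(−c·Z) = 0.45 × exp(−0.574 × 5.2) = 0.45 × exp(−2.985)
  = 0.45 × 0.0505 = 0.0227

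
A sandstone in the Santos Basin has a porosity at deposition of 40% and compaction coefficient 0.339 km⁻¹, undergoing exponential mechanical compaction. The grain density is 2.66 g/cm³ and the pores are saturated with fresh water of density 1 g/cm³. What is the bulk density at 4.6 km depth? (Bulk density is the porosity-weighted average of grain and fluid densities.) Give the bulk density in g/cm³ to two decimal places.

2.52 g/cm³

Porosity at depth: phi = 0.4·exp(−0.339×4.6) = 0.4×0.2103 = 0.0841
Bulk density: ρ_b = (1−phi)ρ_g + phi·ρ_f = 0.9159×2.66 + 0.0841×1
       = 2.436 + 0.084 = 2.520 g/cm³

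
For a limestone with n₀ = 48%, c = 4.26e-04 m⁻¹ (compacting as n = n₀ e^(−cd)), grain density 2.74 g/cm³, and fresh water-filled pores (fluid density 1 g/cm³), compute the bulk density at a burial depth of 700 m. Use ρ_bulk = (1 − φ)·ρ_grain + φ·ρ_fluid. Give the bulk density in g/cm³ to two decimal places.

Working in km (1 km = 1000 m; c in km⁻¹ = c in m⁻¹ × 1000):
Porosity at depth: n = 0.48·exp(−0.426×0.7) = 0.48×0.7422 = 0.3562
Bulk density: ρ_b = (1−n)ρ_g + n·ρ_f = 0.6438×2.74 + 0.3562×1
       = 1.764 + 0.356 = 2.120 g/cm³

2.12 g/cm³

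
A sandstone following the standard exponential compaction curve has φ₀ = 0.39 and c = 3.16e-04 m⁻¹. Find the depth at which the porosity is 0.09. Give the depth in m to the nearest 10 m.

4640 m

Working in km (1 km = 1000 m; c in km⁻¹ = c in m⁻¹ × 1000):
Invert Athy's law: Z = ln(φ₀/φ) / c
Z = ln(0.39/0.09) / 0.316 = ln(4.333) / 0.316 = 1.4663 / 0.316 = 4.640 km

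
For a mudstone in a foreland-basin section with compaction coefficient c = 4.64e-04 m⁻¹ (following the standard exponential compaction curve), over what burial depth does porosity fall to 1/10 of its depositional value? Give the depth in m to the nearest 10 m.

4960 m

Working in km (1 km = 1000 m; c in km⁻¹ = c in m⁻¹ × 1000):
n/n₀ = 1/10 ⇒ exp(−c·z) = 1/10 ⇒ z = ln(10) / c
z = 2.3026 / 0.464 = 4.962 km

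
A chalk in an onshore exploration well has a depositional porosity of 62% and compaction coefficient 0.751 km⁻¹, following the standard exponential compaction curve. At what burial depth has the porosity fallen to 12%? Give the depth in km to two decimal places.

2.19 km

Invert Athy's law: z = ln(n₀/n) / c
z = ln(0.62/0.12) / 0.751 = ln(5.167) / 0.751 = 1.6422 / 0.751 = 2.187 km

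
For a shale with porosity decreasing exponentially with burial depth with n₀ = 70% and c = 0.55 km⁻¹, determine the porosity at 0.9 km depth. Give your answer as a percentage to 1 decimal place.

42.7%

n = n₀·exp(−c·z) = 0.7 × exp(−0.55 × 0.9) = 0.7 × exp(−0.495)
  = 0.7 × 0.6096 = 0.4267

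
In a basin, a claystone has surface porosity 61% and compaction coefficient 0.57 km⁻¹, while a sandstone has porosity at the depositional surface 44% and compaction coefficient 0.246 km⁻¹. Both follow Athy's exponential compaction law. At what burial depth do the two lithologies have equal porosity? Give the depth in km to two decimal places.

1.01 km

Set φ₀ₐ e^(−kₐd) = φ₀ᵦ e^(−kᵦd) ⇒ ln(φ₀ₐ/φ₀ᵦ) = (kₐ − kᵦ)·d
d = ln(0.61/0.44) / (0.57 − 0.246) = 0.3267 / 0.324 = 1.008 km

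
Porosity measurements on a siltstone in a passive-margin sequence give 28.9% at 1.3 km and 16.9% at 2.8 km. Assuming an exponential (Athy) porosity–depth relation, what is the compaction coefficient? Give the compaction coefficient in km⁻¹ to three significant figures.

Athy: n(z) = n₀ e^(−βz) ⇒ n₁/n₂ = e^{β(z₂−z₁)} ⇒ β = ln(n₁/n₂)/(z₂−z₁)
β = ln(0.289/0.169) / (2.8 − 1.3) = ln(1.71) / 1.5 = 0.5365 / 1.5 = 0.3577 km⁻¹

0.358 km⁻¹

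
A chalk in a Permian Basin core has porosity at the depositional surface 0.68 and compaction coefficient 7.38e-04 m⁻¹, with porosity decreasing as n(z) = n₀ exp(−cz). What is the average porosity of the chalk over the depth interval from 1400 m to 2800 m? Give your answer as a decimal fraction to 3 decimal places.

0.151

Working in km (1 km = 1000 m; c in km⁻¹ = c in m⁻¹ × 1000):
⟨n⟩ = (1/(z₂−z₁)) ∫ n₀ e^(−cz) dz = n₀·(e^(−c·z₁) − e^(−c·z₂)) / (c·(z₂−z₁))
e^(−0.738×1.4) = 0.3559; e^(−0.738×2.8) = 0.1266
⟨n⟩ = 0.68 × (0.3559 − 0.1266) / (0.738 × 1.4) = 0.68 × 0.2219 = 0.1509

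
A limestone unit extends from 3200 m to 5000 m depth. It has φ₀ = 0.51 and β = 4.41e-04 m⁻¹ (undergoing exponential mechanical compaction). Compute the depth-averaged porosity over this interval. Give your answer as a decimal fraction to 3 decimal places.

Working in km (1 km = 1000 m; β in km⁻¹ = β in m⁻¹ × 1000):
⟨φ⟩ = (1/(Z₂−Z₁)) ∫ φ₀ e^(−βZ) dZ = φ₀·(e^(−β·Z₁) − e^(−β·Z₂)) / (β·(Z₂−Z₁))
e^(−0.441×3.2) = 0.2439; e^(−0.441×5) = 0.1103
⟨φ⟩ = 0.51 × (0.2439 − 0.1103) / (0.441 × 1.8) = 0.51 × 0.1683 = 0.0858

0.086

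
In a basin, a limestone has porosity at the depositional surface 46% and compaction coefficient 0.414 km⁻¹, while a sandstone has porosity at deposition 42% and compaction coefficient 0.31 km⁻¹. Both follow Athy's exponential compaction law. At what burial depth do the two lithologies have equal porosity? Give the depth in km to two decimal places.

Set φ₀ₐ e^(−kₐZ) = φ₀ᵦ e^(−kᵦZ) ⇒ ln(φ₀ₐ/φ₀ᵦ) = (kₐ − kᵦ)·Z
Z = ln(0.46/0.42) / (0.414 − 0.31) = 0.0910 / 0.104 = 0.875 km

0.87 km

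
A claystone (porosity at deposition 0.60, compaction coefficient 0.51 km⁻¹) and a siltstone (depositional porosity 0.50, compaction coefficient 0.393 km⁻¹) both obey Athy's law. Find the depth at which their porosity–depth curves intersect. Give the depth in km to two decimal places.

1.56 km

Set phi₀ₐ e^(−βₐZ) = phi₀ᵦ e^(−βᵦZ) ⇒ ln(phi₀ₐ/phi₀ᵦ) = (βₐ − βᵦ)·Z
Z = ln(0.6/0.5) / (0.51 − 0.393) = 0.1823 / 0.117 = 1.558 km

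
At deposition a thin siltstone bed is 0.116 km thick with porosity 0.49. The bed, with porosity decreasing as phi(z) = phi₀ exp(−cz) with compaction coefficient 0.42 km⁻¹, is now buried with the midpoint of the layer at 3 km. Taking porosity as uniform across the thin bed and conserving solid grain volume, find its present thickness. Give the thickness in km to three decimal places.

Porosity at 3 km: phi = 0.49·exp(−0.42×3) = 0.1390
Solid-volume conservation: h(1−phi) = h₀(1−phi₀) ⇒ h = h₀·(1−phi₀)/(1−phi)
h = 0.116 × (1 − 0.49)/(1 − 0.1390) = 0.116 × 0.5923 = 0.0687 km

0.069 km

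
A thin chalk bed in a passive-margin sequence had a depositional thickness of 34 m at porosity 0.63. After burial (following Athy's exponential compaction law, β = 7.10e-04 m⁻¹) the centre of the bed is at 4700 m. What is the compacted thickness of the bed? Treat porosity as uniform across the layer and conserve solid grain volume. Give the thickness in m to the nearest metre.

13 m

Working in km (1 km = 1000 m; β in km⁻¹ = β in m⁻¹ × 1000):
Porosity at 4.7 km: phi = 0.63·exp(−0.71×4.7) = 0.0224
Solid-volume conservation: h(1−phi) = h₀(1−phi₀) ⇒ h = h₀·(1−phi₀)/(1−phi)
h = 0.034 × (1 − 0.63)/(1 − 0.0224) = 0.034 × 0.3785 = 0.0129 km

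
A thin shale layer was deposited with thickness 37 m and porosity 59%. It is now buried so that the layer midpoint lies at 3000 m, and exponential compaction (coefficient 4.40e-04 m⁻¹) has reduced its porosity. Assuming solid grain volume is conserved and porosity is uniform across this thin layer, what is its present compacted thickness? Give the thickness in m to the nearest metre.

Working in km (1 km = 1000 m; β in km⁻¹ = β in m⁻¹ × 1000):
Porosity at 3 km: φ = 0.59·exp(−0.44×3) = 0.1576
Solid-volume conservation: h(1−φ) = h₀(1−φ₀) ⇒ h = h₀·(1−φ₀)/(1−φ)
h = 0.037 × (1 − 0.59)/(1 − 0.1576) = 0.037 × 0.4867 = 0.0180 km

18 m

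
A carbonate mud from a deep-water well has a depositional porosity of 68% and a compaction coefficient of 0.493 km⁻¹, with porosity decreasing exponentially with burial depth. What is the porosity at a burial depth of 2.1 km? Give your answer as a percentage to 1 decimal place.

n = n₀·exp(−β·d) = 0.68 × exp(−0.493 × 2.1) = 0.68 × exp(−1.035)
  = 0.68 × 0.3551 = 0.2415

24.1%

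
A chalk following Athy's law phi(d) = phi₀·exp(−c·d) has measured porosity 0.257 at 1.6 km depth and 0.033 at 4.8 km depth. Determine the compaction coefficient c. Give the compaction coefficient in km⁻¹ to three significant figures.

Athy: phi(d) = phi₀ e^(−cd) ⇒ phi₁/phi₂ = e^{c(d₂−d₁)} ⇒ c = ln(phi₁/phi₂)/(d₂−d₁)
c = ln(0.257/0.033) / (4.8 − 1.6) = ln(7.788) / 3.2 = 2.0526 / 3.2 = 0.6414 km⁻¹

0.641 km⁻¹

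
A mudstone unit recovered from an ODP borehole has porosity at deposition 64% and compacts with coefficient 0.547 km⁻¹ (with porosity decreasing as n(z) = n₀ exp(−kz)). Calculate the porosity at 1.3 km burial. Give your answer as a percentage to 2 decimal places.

31.43%

n = n₀·exp(−k·z) = 0.64 × exp(−0.547 × 1.3) = 0.64 × exp(−0.7111)
  = 0.64 × 0.4911 = 0.3143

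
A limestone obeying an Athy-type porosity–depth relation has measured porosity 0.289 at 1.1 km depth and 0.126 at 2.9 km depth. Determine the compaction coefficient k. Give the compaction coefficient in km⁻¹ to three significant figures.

Athy: φ(Z) = φ₀ e^(−kZ) ⇒ φ₁/φ₂ = e^{k(Z₂−Z₁)} ⇒ k = ln(φ₁/φ₂)/(Z₂−Z₁)
k = ln(0.289/0.126) / (2.9 − 1.1) = ln(2.294) / 1.8 = 0.8301 / 1.8 = 0.4612 km⁻¹

0.461 km⁻¹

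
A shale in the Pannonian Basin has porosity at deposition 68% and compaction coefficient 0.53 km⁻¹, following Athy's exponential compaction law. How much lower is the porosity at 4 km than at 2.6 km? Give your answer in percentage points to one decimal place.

phi(2.6) = 0.68·e^(−0.53×2.6) = 0.1714
phi(4) = 0.68·e^(−0.53×4) = 0.0816
Δphi = 0.1714 − 0.0816 = 0.0898

9.0 percentage points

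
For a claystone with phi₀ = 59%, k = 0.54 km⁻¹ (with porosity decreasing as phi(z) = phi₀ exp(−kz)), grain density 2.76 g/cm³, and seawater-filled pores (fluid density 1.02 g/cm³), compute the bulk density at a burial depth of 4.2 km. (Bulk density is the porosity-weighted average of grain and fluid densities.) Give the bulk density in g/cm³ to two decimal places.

Porosity at depth: phi = 0.59·exp(−0.54×4.2) = 0.59×0.1035 = 0.0611
Bulk density: ρ_b = (1−phi)ρ_g + phi·ρ_f = 0.9389×2.76 + 0.0611×1.02
       = 2.591 + 0.062 = 2.654 g/cm³

2.65 g/cm³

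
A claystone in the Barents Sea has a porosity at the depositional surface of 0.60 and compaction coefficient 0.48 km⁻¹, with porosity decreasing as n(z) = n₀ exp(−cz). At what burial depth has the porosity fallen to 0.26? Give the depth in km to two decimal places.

Invert Athy's law: z = ln(n₀/n) / c
z = ln(0.6/0.26) / 0.48 = ln(2.308) / 0.48 = 0.8362 / 0.48 = 1.742 km

1.74 km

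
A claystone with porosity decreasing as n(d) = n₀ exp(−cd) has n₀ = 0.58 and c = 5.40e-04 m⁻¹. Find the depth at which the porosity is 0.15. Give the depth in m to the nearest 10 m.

2500 m

Working in km (1 km = 1000 m; c in km⁻¹ = c in m⁻¹ × 1000):
Invert Athy's law: d = ln(n₀/n) / c
d = ln(0.58/0.15) / 0.54 = ln(3.867) / 0.54 = 1.3524 / 0.54 = 2.504 km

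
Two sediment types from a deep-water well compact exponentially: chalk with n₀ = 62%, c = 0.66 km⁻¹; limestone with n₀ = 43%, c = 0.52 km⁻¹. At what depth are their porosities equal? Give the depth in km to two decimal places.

Set n₀ₐ e^(−cₐd) = n₀ᵦ e^(−cᵦd) ⇒ ln(n₀ₐ/n₀ᵦ) = (cₐ − cᵦ)·d
d = ln(0.62/0.43) / (0.66 − 0.52) = 0.3659 / 0.14 = 2.614 km

2.61 km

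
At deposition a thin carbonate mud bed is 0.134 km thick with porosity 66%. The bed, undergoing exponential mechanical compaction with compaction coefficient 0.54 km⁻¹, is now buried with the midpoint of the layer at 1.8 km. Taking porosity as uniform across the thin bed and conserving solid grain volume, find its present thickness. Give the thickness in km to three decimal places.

Porosity at 1.8 km: phi = 0.66·exp(−0.54×1.8) = 0.2497
Solid-volume conservation: h(1−phi) = h₀(1−phi₀) ⇒ h = h₀·(1−phi₀)/(1−phi)
h = 0.134 × (1 − 0.66)/(1 − 0.2497) = 0.134 × 0.4531 = 0.0607 km

0.061 km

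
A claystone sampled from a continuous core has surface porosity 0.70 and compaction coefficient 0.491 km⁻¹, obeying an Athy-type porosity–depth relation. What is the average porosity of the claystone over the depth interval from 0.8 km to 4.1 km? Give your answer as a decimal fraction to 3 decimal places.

0.234

⟨φ⟩ = (1/(Z₂−Z₁)) ∫ φ₀ e^(−kZ) dZ = φ₀·(e^(−k·Z₁) − e^(−k·Z₂)) / (k·(Z₂−Z₁))
e^(−0.491×0.8) = 0.6752; e^(−0.491×4.1) = 0.1336
⟨φ⟩ = 0.7 × (0.6752 − 0.1336) / (0.491 × 3.3) = 0.7 × 0.3343 = 0.2340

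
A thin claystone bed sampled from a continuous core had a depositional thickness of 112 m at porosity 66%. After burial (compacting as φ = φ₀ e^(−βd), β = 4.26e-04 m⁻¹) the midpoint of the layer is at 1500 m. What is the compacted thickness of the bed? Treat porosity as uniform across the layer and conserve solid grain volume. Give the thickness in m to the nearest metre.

58 m

Working in km (1 km = 1000 m; β in km⁻¹ = β in m⁻¹ × 1000):
Porosity at 1.5 km: φ = 0.66·exp(−0.426×1.5) = 0.3484
Solid-volume conservation: h(1−φ) = h₀(1−φ₀) ⇒ h = h₀·(1−φ₀)/(1−φ)
h = 0.112 × (1 − 0.66)/(1 − 0.3484) = 0.112 × 0.5218 = 0.0584 km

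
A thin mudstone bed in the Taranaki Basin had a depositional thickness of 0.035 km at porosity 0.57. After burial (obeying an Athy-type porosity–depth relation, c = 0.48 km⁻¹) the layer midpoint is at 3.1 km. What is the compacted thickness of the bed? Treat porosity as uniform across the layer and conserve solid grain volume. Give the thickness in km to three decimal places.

Porosity at 3.1 km: φ = 0.57·exp(−0.48×3.1) = 0.1287
Solid-volume conservation: h(1−φ) = h₀(1−φ₀) ⇒ h = h₀·(1−φ₀)/(1−φ)
h = 0.035 × (1 − 0.57)/(1 − 0.1287) = 0.035 × 0.4935 = 0.0173 km

0.017 km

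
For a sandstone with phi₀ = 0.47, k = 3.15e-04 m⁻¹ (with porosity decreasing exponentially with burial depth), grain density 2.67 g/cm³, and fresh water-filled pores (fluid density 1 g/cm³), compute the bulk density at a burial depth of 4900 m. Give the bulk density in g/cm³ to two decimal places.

2.50 g/cm³

Working in km (1 km = 1000 m; k in km⁻¹ = k in m⁻¹ × 1000):
Porosity at depth: phi = 0.47·exp(−0.315×4.9) = 0.47×0.2136 = 0.1004
Bulk density: ρ_b = (1−phi)ρ_g + phi·ρ_f = 0.8996×2.67 + 0.1004×1
       = 2.402 + 0.100 = 2.502 g/cm³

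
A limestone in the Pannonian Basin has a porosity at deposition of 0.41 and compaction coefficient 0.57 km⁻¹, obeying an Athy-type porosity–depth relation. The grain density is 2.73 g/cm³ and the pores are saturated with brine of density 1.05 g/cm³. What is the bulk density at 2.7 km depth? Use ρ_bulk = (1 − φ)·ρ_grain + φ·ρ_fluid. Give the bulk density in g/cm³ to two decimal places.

Porosity at depth: n = 0.41·exp(−0.57×2.7) = 0.41×0.2146 = 0.0880
Bulk density: ρ_b = (1−n)ρ_g + n·ρ_f = 0.9120×2.73 + 0.0880×1.05
       = 2.490 + 0.092 = 2.582 g/cm³

2.58 g/cm³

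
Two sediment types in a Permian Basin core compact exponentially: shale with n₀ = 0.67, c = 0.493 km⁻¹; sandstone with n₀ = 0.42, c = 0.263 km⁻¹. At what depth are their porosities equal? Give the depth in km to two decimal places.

2.03 km

Set n₀ₐ e^(−cₐd) = n₀ᵦ e^(−cᵦd) ⇒ ln(n₀ₐ/n₀ᵦ) = (cₐ − cᵦ)·d
d = ln(0.67/0.42) / (0.493 − 0.263) = 0.4670 / 0.23 = 2.031 km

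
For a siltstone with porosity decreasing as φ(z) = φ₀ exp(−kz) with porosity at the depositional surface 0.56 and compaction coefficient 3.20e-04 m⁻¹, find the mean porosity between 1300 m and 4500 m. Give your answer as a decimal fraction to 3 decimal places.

Working in km (1 km = 1000 m; k in km⁻¹ = k in m⁻¹ × 1000):
⟨φ⟩ = (1/(z₂−z₁)) ∫ φ₀ e^(−kz) dz = φ₀·(e^(−k·z₁) − e^(−k·z₂)) / (k·(z₂−z₁))
e^(−0.32×1.3) = 0.6597; e^(−0.32×4.5) = 0.2369
⟨φ⟩ = 0.56 × (0.6597 − 0.2369) / (0.32 × 3.2) = 0.56 × 0.4128 = 0.2312

0.231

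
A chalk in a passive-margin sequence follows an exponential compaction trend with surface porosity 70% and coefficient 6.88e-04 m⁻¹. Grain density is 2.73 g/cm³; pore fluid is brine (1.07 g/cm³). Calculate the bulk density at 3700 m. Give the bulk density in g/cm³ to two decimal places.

2.64 g/cm³

Working in km (1 km = 1000 m; β in km⁻¹ = β in m⁻¹ × 1000):
Porosity at depth: phi = 0.7·exp(−0.688×3.7) = 0.7×0.0784 = 0.0549
Bulk density: ρ_b = (1−phi)ρ_g + phi·ρ_f = 0.9451×2.73 + 0.0549×1.07
       = 2.580 + 0.059 = 2.639 g/cm³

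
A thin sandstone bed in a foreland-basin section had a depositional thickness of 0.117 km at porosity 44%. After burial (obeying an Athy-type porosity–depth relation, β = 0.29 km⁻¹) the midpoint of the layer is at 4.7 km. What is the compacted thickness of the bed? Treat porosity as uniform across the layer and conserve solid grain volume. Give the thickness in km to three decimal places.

Porosity at 4.7 km: phi = 0.44·exp(−0.29×4.7) = 0.1126
Solid-volume conservation: h(1−phi) = h₀(1−phi₀) ⇒ h = h₀·(1−phi₀)/(1−phi)
h = 0.117 × (1 − 0.44)/(1 − 0.1126) = 0.117 × 0.6311 = 0.0738 km

0.074 km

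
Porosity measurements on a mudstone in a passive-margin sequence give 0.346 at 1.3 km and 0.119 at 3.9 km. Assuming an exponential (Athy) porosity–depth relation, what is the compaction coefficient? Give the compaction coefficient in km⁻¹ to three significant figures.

Athy: phi(Z) = phi₀ e^(−cZ) ⇒ phi₁/phi₂ = e^{c(Z₂−Z₁)} ⇒ c = ln(phi₁/phi₂)/(Z₂−Z₁)
c = ln(0.346/0.119) / (3.9 − 1.3) = ln(2.908) / 2.6 = 1.0673 / 2.6 = 0.4105 km⁻¹

0.411 km⁻¹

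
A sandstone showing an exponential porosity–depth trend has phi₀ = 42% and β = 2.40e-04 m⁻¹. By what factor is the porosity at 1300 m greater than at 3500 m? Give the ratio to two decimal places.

1.70

Working in km (1 km = 1000 m; β in km⁻¹ = β in m⁻¹ × 1000):
phi(d₁)/phi(d₂) = e^(−β·d₁)/e^(−β·d₂) = e^{β(d₂−d₁)}
= exp(0.24 × 2.2) = exp(0.528) = 1.6955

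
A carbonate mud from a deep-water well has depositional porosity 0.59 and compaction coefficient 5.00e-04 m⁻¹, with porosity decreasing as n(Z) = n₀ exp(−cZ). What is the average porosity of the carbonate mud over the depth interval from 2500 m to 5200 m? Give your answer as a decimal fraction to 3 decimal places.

0.093

Working in km (1 km = 1000 m; c in km⁻¹ = c in m⁻¹ × 1000):
⟨n⟩ = (1/(Z₂−Z₁)) ∫ n₀ e^(−cZ) dZ = n₀·(e^(−c·Z₁) − e^(−c·Z₂)) / (c·(Z₂−Z₁))
e^(−0.5×2.5) = 0.2865; e^(−0.5×5.2) = 0.0743
⟨n⟩ = 0.59 × (0.2865 − 0.0743) / (0.5 × 2.7) = 0.59 × 0.1572 = 0.0928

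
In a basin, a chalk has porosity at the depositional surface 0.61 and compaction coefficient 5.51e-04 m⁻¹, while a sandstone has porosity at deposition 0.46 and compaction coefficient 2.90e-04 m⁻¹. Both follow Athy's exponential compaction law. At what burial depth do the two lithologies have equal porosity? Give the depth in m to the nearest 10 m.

Working in km (1 km = 1000 m; c in km⁻¹ = c in m⁻¹ × 1000):
Set phi₀ₐ e^(−cₐz) = phi₀ᵦ e^(−cᵦz) ⇒ ln(phi₀ₐ/phi₀ᵦ) = (cₐ − cᵦ)·z
z = ln(0.61/0.46) / (0.551 − 0.29) = 0.2822 / 0.261 = 1.081 km

1080 m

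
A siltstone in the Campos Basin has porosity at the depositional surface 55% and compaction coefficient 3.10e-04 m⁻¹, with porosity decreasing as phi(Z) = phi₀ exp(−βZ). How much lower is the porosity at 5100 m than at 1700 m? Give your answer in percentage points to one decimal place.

Working in km (1 km = 1000 m; β in km⁻¹ = β in m⁻¹ × 1000):
phi(1.7) = 0.55·e^(−0.31×1.7) = 0.3247
phi(5.1) = 0.55·e^(−0.31×5.1) = 0.1132
Δphi = 0.3247 − 0.1132 = 0.2115

21.2 percentage points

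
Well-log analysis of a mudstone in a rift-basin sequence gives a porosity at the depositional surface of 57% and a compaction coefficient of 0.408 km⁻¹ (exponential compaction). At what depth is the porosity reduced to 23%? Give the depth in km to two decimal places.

2.22 km

Invert Athy's law: Z = ln(φ₀/φ) / k
Z = ln(0.57/0.23) / 0.408 = ln(2.478) / 0.408 = 0.9076 / 0.408 = 2.224 km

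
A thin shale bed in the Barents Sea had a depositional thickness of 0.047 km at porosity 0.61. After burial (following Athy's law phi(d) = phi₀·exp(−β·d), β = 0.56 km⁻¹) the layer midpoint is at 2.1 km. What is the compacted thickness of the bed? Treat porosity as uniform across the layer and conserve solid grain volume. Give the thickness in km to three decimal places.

0.023 km

Porosity at 2.1 km: phi = 0.61·exp(−0.56×2.1) = 0.1882
Solid-volume conservation: h(1−phi) = h₀(1−phi₀) ⇒ h = h₀·(1−phi₀)/(1−phi)
h = 0.047 × (1 − 0.61)/(1 − 0.1882) = 0.047 × 0.4804 = 0.0226 km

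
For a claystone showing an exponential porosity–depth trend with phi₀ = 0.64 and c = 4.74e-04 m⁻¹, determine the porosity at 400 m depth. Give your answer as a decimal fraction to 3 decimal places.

0.529

Working in km (1 km = 1000 m; c in km⁻¹ = c in m⁻¹ × 1000):
phi = phi₀·exp(−c·d) = 0.64 × exp(−0.474 × 0.4) = 0.64 × exp(−0.1896)
  = 0.64 × 0.8273 = 0.5295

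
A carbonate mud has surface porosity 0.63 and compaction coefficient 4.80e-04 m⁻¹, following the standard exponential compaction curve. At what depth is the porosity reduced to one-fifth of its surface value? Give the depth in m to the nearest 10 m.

Working in km (1 km = 1000 m; c in km⁻¹ = c in m⁻¹ × 1000):
φ/φ₀ = 1/5 ⇒ exp(−c·d) = 1/5 ⇒ d = ln(5) / c
d = 1.6094 / 0.48 = 3.353 km

3350 m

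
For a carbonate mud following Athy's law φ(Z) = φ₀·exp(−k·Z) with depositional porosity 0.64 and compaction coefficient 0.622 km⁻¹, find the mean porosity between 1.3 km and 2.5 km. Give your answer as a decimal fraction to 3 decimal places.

0.201

⟨φ⟩ = (1/(Z₂−Z₁)) ∫ φ₀ e^(−kZ) dZ = φ₀·(e^(−k·Z₁) − e^(−k·Z₂)) / (k·(Z₂−Z₁))
e^(−0.622×1.3) = 0.4455; e^(−0.622×2.5) = 0.2112
⟨φ⟩ = 0.64 × (0.4455 − 0.2112) / (0.622 × 1.2) = 0.64 × 0.3139 = 0.2009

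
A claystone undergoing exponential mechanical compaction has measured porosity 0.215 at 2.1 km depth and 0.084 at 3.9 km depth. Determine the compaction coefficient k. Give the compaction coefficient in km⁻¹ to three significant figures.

Athy: n(d) = n₀ e^(−kd) ⇒ n₁/n₂ = e^{k(d₂−d₁)} ⇒ k = ln(n₁/n₂)/(d₂−d₁)
k = ln(0.215/0.084) / (3.9 − 2.1) = ln(2.56) / 1.8 = 0.9398 / 1.8 = 0.5221 km⁻¹

0.522 km⁻¹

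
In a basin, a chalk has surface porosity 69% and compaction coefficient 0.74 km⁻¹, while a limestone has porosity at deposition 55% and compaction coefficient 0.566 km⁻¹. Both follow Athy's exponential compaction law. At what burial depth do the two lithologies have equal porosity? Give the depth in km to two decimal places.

1.30 km

Set phi₀ₐ e^(−cₐZ) = phi₀ᵦ e^(−cᵦZ) ⇒ ln(phi₀ₐ/phi₀ᵦ) = (cₐ − cᵦ)·Z
Z = ln(0.69/0.55) / (0.74 − 0.566) = 0.2268 / 0.174 = 1.303 km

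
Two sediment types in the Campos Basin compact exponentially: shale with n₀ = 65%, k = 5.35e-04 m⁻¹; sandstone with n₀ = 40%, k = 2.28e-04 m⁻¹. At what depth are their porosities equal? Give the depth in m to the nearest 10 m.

Working in km (1 km = 1000 m; k in km⁻¹ = k in m⁻¹ × 1000):
Set n₀ₐ e^(−kₐd) = n₀ᵦ e^(−kᵦd) ⇒ ln(n₀ₐ/n₀ᵦ) = (kₐ − kᵦ)·d
d = ln(0.65/0.4) / (0.535 − 0.228) = 0.4855 / 0.307 = 1.581 km

1580 m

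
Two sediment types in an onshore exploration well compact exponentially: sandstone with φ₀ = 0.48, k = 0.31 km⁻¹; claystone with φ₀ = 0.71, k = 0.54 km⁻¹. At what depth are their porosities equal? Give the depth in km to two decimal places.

1.70 km

Set φ₀ₐ e^(−kₐd) = φ₀ᵦ e^(−kᵦd) ⇒ ln(φ₀ₐ/φ₀ᵦ) = (kₐ − kᵦ)·d
d = ln(0.48/0.71) / (0.31 − 0.54) = -0.3915 / -0.23 = 1.702 km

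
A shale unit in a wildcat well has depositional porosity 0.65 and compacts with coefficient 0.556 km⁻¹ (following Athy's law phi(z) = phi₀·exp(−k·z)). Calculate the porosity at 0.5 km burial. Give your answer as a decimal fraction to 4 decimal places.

phi = phi₀·exp(−k·z) = 0.65 × exp(−0.556 × 0.5) = 0.65 × exp(−0.278)
  = 0.65 × 0.7573 = 0.4922

0.4922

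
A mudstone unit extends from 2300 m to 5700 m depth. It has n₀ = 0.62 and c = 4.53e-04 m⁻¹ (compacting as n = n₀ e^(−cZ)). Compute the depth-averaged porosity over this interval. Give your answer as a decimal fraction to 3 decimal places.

Working in km (1 km = 1000 m; c in km⁻¹ = c in m⁻¹ × 1000):
⟨n⟩ = (1/(Z₂−Z₁)) ∫ n₀ e^(−cZ) dZ = n₀·(e^(−c·Z₁) − e^(−c·Z₂)) / (c·(Z₂−Z₁))
e^(−0.453×2.3) = 0.3528; e^(−0.453×5.7) = 0.0756
⟨n⟩ = 0.62 × (0.3528 − 0.0756) / (0.453 × 3.4) = 0.62 × 0.1800 = 0.1116

0.112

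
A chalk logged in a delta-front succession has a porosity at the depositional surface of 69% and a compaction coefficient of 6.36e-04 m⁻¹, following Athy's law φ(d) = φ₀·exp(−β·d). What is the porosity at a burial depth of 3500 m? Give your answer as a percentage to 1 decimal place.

Working in km (1 km = 1000 m; β in km⁻¹ = β in m⁻¹ × 1000):
φ = φ₀·exp(−β·d) = 0.69 × exp(−0.636 × 3.5) = 0.69 × exp(−2.226)
  = 0.69 × 0.1080 = 0.0745

7.4%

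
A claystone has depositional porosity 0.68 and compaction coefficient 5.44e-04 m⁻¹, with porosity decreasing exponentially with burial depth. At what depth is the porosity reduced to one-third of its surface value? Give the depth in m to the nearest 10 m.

Working in km (1 km = 1000 m; c in km⁻¹ = c in m⁻¹ × 1000):
n/n₀ = 1/3 ⇒ exp(−c·Z) = 1/3 ⇒ Z = ln(3) / c
Z = 1.0986 / 0.544 = 2.020 km

2020 m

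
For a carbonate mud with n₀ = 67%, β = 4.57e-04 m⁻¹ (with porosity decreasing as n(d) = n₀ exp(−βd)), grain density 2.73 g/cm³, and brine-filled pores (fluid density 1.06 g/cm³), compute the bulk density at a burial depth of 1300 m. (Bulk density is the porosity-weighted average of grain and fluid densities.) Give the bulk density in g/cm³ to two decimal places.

2.11 g/cm³

Working in km (1 km = 1000 m; β in km⁻¹ = β in m⁻¹ × 1000):
Porosity at depth: n = 0.67·exp(−0.457×1.3) = 0.67×0.5521 = 0.3699
Bulk density: ρ_b = (1−n)ρ_g + n·ρ_f = 0.6301×2.73 + 0.3699×1.06
       = 1.720 + 0.392 = 2.112 g/cm³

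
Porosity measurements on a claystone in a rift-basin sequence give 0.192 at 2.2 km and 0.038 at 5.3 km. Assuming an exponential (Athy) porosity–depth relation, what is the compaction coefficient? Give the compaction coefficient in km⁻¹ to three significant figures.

0.523 km⁻¹

Athy: φ(Z) = φ₀ e^(−βZ) ⇒ φ₁/φ₂ = e^{β(Z₂−Z₁)} ⇒ β = ln(φ₁/φ₂)/(Z₂−Z₁)
β = ln(0.192/0.038) / (5.3 − 2.2) = ln(5.053) / 3.1 = 1.6199 / 3.1 = 0.5226 km⁻¹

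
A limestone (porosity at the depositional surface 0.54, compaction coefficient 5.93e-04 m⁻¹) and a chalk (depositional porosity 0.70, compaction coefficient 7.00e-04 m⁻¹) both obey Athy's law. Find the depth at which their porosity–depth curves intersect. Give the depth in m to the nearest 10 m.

Working in km (1 km = 1000 m; k in km⁻¹ = k in m⁻¹ × 1000):
Set φ₀ₐ e^(−kₐd) = φ₀ᵦ e^(−kᵦd) ⇒ ln(φ₀ₐ/φ₀ᵦ) = (kₐ − kᵦ)·d
d = ln(0.54/0.7) / (0.593 − 0.7) = -0.2595 / -0.107 = 2.425 km

2430 m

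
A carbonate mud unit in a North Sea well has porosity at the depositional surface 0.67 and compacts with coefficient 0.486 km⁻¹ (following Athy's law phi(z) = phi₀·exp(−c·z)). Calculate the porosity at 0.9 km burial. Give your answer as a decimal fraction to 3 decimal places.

phi = phi₀·exp(−c·z) = 0.67 × exp(−0.486 × 0.9) = 0.67 × exp(−0.4374)
  = 0.67 × 0.6457 = 0.4326

0.433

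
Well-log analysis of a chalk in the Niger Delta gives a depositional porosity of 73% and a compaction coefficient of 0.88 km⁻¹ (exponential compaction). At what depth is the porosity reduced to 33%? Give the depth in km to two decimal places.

Invert Athy's law: Z = ln(n₀/n) / β
Z = ln(0.73/0.33) / 0.88 = ln(2.212) / 0.88 = 0.7940 / 0.88 = 0.902 km

0.90 km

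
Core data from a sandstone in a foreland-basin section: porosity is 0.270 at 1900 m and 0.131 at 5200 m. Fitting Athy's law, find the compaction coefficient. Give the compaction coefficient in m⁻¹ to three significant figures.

0.000219 m⁻¹

Working in km (1 km = 1000 m; β in km⁻¹ = β in m⁻¹ × 1000):
Athy: n(z) = n₀ e^(−βz) ⇒ n₁/n₂ = e^{β(z₂−z₁)} ⇒ β = ln(n₁/n₂)/(z₂−z₁)
β = ln(0.27/0.131) / (5.2 − 1.9) = ln(2.061) / 3.3 = 0.7232 / 3.3 = 0.2192 km⁻¹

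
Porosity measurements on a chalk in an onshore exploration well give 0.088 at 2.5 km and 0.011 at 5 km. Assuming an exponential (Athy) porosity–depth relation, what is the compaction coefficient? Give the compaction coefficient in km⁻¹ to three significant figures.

0.832 km⁻¹

Athy: n(Z) = n₀ e^(−cZ) ⇒ n₁/n₂ = e^{c(Z₂−Z₁)} ⇒ c = ln(n₁/n₂)/(Z₂−Z₁)
c = ln(0.088/0.011) / (5 − 2.5) = ln(8) / 2.5 = 2.0794 / 2.5 = 0.8318 km⁻¹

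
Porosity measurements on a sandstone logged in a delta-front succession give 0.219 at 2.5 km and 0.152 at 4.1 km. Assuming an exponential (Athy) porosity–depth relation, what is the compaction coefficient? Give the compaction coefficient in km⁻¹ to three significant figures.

0.228 km⁻¹

Athy: n(d) = n₀ e^(−cd) ⇒ n₁/n₂ = e^{c(d₂−d₁)} ⇒ c = ln(n₁/n₂)/(d₂−d₁)
c = ln(0.219/0.152) / (4.1 − 2.5) = ln(1.441) / 1.6 = 0.3652 / 1.6 = 0.2282 km⁻¹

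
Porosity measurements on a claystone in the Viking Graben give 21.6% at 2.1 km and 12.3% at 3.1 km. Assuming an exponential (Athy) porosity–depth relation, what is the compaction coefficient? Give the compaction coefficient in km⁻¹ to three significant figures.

Athy: phi(Z) = phi₀ e^(−kZ) ⇒ phi₁/phi₂ = e^{k(Z₂−Z₁)} ⇒ k = ln(phi₁/phi₂)/(Z₂−Z₁)
k = ln(0.216/0.123) / (3.1 − 2.1) = ln(1.756) / 1 = 0.5631 / 1 = 0.5631 km⁻¹

0.563 km⁻¹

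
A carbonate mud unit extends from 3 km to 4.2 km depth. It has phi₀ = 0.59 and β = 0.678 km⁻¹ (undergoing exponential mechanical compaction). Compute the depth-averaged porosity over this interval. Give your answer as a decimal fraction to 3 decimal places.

⟨phi⟩ = (1/(z₂−z₁)) ∫ phi₀ e^(−βz) dz = phi₀·(e^(−β·z₁) − e^(−β·z₂)) / (β·(z₂−z₁))
e^(−0.678×3) = 0.1308; e^(−0.678×4.2) = 0.0580
⟨phi⟩ = 0.59 × (0.1308 − 0.0580) / (0.678 × 1.2) = 0.59 × 0.0895 = 0.0528

0.053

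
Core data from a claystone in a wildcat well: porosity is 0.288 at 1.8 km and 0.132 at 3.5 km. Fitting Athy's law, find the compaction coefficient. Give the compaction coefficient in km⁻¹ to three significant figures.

Athy: φ(d) = φ₀ e^(−βd) ⇒ φ₁/φ₂ = e^{β(d₂−d₁)} ⇒ β = ln(φ₁/φ₂)/(d₂−d₁)
β = ln(0.288/0.132) / (3.5 − 1.8) = ln(2.182) / 1.7 = 0.7802 / 1.7 = 0.4589 km⁻¹

0.459 km⁻¹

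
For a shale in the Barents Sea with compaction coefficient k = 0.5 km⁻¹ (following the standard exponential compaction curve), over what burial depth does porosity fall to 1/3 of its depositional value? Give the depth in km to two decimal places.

n/n₀ = 1/3 ⇒ exp(−k·Z) = 1/3 ⇒ Z = ln(3) / k
Z = 1.0986 / 0.5 = 2.197 km

2.20 km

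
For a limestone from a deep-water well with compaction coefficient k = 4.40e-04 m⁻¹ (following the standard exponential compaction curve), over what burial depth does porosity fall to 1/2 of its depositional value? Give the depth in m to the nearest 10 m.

Working in km (1 km = 1000 m; k in km⁻¹ = k in m⁻¹ × 1000):
φ/φ₀ = 1/2 ⇒ exp(−k·d) = 1/2 ⇒ d = ln(2) / k
d = 0.6931 / 0.44 = 1.575 km

1580 m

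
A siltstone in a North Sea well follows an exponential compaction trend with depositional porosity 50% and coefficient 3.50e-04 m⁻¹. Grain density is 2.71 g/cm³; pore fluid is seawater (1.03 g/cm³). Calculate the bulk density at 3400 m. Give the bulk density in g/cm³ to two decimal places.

Working in km (1 km = 1000 m; k in km⁻¹ = k in m⁻¹ × 1000):
Porosity at depth: φ = 0.5·exp(−0.35×3.4) = 0.5×0.3042 = 0.1521
Bulk density: ρ_b = (1−φ)ρ_g + φ·ρ_f = 0.8479×2.71 + 0.1521×1.03
       = 2.298 + 0.157 = 2.454 g/cm³

2.45 g/cm³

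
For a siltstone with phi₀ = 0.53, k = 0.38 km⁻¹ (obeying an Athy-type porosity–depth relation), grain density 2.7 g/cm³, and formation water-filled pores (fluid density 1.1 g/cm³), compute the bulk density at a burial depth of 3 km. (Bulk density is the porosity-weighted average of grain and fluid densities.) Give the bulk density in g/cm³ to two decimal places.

2.43 g/cm³

Porosity at depth: phi = 0.53·exp(−0.38×3) = 0.53×0.3198 = 0.1695
Bulk density: ρ_b = (1−phi)ρ_g + phi·ρ_f = 0.8305×2.7 + 0.1695×1.1
       = 2.242 + 0.186 = 2.429 g/cm³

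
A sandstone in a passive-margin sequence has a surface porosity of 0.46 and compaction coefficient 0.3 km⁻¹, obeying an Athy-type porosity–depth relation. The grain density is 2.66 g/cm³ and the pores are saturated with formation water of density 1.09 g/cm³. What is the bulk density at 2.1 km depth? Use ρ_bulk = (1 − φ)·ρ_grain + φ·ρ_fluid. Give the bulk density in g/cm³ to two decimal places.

Porosity at depth: φ = 0.46·exp(−0.3×2.1) = 0.46×0.5326 = 0.2450
Bulk density: ρ_b = (1−φ)ρ_g + φ·ρ_f = 0.7550×2.66 + 0.2450×1.09
       = 2.008 + 0.267 = 2.275 g/cm³

2.28 g/cm³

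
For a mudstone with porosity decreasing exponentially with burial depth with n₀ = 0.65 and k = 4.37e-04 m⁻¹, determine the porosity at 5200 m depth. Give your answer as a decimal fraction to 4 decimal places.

Working in km (1 km = 1000 m; k in km⁻¹ = k in m⁻¹ × 1000):
n = n₀·exp(−k·Z) = 0.65 × exp(−0.437 × 5.2) = 0.65 × exp(−2.272)
  = 0.65 × 0.1031 = 0.0670

0.0670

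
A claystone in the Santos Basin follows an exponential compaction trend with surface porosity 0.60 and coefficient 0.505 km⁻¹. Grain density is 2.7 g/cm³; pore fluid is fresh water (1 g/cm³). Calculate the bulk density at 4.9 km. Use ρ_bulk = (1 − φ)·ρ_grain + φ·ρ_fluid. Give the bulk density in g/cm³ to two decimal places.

Porosity at depth: φ = 0.6·exp(−0.505×4.9) = 0.6×0.0842 = 0.0505
Bulk density: ρ_b = (1−φ)ρ_g + φ·ρ_f = 0.9495×2.7 + 0.0505×1
       = 2.564 + 0.051 = 2.614 g/cm³

2.61 g/cm³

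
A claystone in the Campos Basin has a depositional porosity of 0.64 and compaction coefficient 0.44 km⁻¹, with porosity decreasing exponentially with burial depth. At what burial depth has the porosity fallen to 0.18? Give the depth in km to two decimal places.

Invert Athy's law: d = ln(φ₀/φ) / β
d = ln(0.64/0.18) / 0.44 = ln(3.556) / 0.44 = 1.2685 / 0.44 = 2.883 km

2.88 km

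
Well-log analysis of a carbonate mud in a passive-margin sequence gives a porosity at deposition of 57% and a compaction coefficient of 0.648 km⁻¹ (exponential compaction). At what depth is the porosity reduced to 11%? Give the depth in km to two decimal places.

2.54 km

Invert Athy's law: z = ln(n₀/n) / c
z = ln(0.57/0.11) / 0.648 = ln(5.182) / 0.648 = 1.6452 / 0.648 = 2.539 km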